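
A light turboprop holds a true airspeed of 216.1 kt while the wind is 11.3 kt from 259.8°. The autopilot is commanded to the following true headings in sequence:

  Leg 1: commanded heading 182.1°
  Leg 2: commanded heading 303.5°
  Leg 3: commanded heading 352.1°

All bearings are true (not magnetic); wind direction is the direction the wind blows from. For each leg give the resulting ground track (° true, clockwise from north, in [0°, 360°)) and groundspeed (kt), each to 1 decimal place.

Leg 1: track=179.1°, groundspeed=214.0 kt
Leg 2: track=305.7°, groundspeed=208.1 kt
Leg 3: track=355.1°, groundspeed=216.8 kt

Leg 1: heading 182.1°; drift -3.0° → track 179.1°, groundspeed 214.0 kt
Leg 2: heading 303.5°; drift +2.2° → track 305.7°, groundspeed 208.1 kt
Leg 3: heading 352.1°; drift +3.0° → track 355.1°, groundspeed 216.8 kt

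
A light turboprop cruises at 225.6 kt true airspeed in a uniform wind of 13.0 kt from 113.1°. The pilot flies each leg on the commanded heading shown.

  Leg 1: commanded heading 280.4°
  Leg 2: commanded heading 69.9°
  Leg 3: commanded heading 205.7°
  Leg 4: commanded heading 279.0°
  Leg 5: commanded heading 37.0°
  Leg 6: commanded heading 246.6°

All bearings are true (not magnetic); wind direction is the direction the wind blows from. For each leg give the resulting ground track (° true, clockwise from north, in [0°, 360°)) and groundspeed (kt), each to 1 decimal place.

Leg 1: track=281.1°, groundspeed=238.3 kt
Leg 2: track=67.5°, groundspeed=216.3 kt
Leg 3: track=209.0°, groundspeed=226.6 kt
Leg 4: track=279.8°, groundspeed=238.2 kt
Leg 5: track=33.8°, groundspeed=222.8 kt
Leg 6: track=248.9°, groundspeed=234.7 kt

Leg 1: heading 280.4°; drift +0.7° → track 281.1°, groundspeed 238.3 kt
Leg 2: heading 69.9°; drift -2.4° → track 67.5°, groundspeed 216.3 kt
Leg 3: heading 205.7°; drift +3.3° → track 209.0°, groundspeed 226.6 kt
Leg 4: heading 279.0°; drift +0.8° → track 279.8°, groundspeed 238.2 kt
Leg 5: heading 37.0°; drift -3.2° → track 33.8°, groundspeed 222.8 kt
Leg 6: heading 246.6°; drift +2.3° → track 248.9°, groundspeed 234.7 kt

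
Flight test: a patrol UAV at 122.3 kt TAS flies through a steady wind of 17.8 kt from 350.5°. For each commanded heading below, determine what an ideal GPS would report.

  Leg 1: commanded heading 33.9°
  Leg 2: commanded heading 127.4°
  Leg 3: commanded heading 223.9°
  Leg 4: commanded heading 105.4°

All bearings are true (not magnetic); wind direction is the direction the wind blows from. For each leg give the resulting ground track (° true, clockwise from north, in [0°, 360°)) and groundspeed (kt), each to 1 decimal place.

Leg 1: heading 33.9°; drift +6.4° → track 40.3°, groundspeed 110.0 kt
Leg 2: heading 127.4°; drift +5.1° → track 132.5°, groundspeed 135.8 kt
Leg 3: heading 223.9°; drift -6.1° → track 217.8°, groundspeed 133.7 kt
Leg 4: heading 105.4°; drift +7.1° → track 112.5°, groundspeed 130.8 kt

Leg 1: track=40.3°, groundspeed=110.0 kt
Leg 2: track=132.5°, groundspeed=135.8 kt
Leg 3: track=217.8°, groundspeed=133.7 kt
Leg 4: track=112.5°, groundspeed=130.8 kt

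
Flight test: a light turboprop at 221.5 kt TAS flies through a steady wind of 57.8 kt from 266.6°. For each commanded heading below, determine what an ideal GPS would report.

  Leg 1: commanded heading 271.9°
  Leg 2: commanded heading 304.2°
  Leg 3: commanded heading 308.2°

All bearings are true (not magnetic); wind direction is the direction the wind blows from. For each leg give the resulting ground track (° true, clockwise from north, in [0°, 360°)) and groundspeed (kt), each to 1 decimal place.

Leg 1: heading 271.9°; drift +1.9° → track 273.8°, groundspeed 164.0 kt
Leg 2: heading 304.2°; drift +11.3° → track 315.5°, groundspeed 179.2 kt
Leg 3: heading 308.2°; drift +12.1° → track 320.3°, groundspeed 182.4 kt

Leg 1: track=273.8°, groundspeed=164.0 kt
Leg 2: track=315.5°, groundspeed=179.2 kt
Leg 3: track=320.3°, groundspeed=182.4 kt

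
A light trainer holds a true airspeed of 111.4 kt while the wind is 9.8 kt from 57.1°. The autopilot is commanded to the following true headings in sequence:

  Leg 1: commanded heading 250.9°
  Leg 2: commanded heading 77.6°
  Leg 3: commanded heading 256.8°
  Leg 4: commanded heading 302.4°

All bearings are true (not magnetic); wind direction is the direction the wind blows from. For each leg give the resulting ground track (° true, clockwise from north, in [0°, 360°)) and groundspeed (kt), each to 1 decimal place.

Leg 1: heading 250.9°; drift -1.1° → track 249.8°, groundspeed 120.9 kt
Leg 2: heading 77.6°; drift +1.9° → track 79.5°, groundspeed 102.3 kt
Leg 3: heading 256.8°; drift -1.6° → track 255.2°, groundspeed 120.7 kt
Leg 4: heading 302.4°; drift -4.4° → track 298.0°, groundspeed 115.8 kt

Leg 1: track=249.8°, groundspeed=120.9 kt
Leg 2: track=79.5°, groundspeed=102.3 kt
Leg 3: track=255.2°, groundspeed=120.7 kt
Leg 4: track=298.0°, groundspeed=115.8 kt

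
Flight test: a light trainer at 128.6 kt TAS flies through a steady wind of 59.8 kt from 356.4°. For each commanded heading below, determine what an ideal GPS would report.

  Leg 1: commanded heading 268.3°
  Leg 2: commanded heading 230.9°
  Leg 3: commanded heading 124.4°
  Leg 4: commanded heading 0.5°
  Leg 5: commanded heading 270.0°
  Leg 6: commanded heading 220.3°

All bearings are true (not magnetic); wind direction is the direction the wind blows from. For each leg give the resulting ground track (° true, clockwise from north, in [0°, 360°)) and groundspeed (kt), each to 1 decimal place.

Leg 1: track=243.0°, groundspeed=140.0 kt
Leg 2: track=214.3°, groundspeed=170.4 kt
Leg 3: track=140.3°, groundspeed=172.0 kt
Leg 4: track=4.0°, groundspeed=69.1 kt
Leg 5: track=244.4°, groundspeed=138.4 kt
Leg 6: track=206.7°, groundspeed=176.6 kt

Leg 1: heading 268.3°; drift -25.3° → track 243.0°, groundspeed 140.0 kt
Leg 2: heading 230.9°; drift -16.6° → track 214.3°, groundspeed 170.4 kt
Leg 3: heading 124.4°; drift +15.9° → track 140.3°, groundspeed 172.0 kt
Leg 4: heading 0.5°; drift +3.5° → track 4.0°, groundspeed 69.1 kt
Leg 5: heading 270.0°; drift -25.6° → track 244.4°, groundspeed 138.4 kt
Leg 6: heading 220.3°; drift -13.6° → track 206.7°, groundspeed 176.6 kt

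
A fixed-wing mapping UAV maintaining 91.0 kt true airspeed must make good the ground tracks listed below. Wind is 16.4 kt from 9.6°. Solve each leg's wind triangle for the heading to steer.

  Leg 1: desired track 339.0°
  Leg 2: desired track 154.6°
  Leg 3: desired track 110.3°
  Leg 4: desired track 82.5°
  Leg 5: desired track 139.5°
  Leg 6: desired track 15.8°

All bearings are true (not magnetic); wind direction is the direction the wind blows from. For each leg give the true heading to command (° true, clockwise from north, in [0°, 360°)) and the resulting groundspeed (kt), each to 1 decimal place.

Leg 1: desired track 339.0°; wind correction +5.3° → command heading 344.3°, groundspeed 76.5 kt
Leg 2: desired track 154.6°; wind correction -5.9° → command heading 148.7°, groundspeed 103.9 kt
Leg 3: desired track 110.3°; wind correction -10.2° → command heading 100.1°, groundspeed 92.6 kt
Leg 4: desired track 82.5°; wind correction -9.9° → command heading 72.6°, groundspeed 84.8 kt
Leg 5: desired track 139.5°; wind correction -7.9° → command heading 131.6°, groundspeed 100.6 kt
Leg 6: desired track 15.8°; wind correction -1.1° → command heading 14.7°, groundspeed 74.7 kt

Leg 1: heading=344.3°, groundspeed=76.5 kt
Leg 2: heading=148.7°, groundspeed=103.9 kt
Leg 3: heading=100.1°, groundspeed=92.6 kt
Leg 4: heading=72.6°, groundspeed=84.8 kt
Leg 5: heading=131.6°, groundspeed=100.6 kt
Leg 6: heading=14.7°, groundspeed=74.7 kt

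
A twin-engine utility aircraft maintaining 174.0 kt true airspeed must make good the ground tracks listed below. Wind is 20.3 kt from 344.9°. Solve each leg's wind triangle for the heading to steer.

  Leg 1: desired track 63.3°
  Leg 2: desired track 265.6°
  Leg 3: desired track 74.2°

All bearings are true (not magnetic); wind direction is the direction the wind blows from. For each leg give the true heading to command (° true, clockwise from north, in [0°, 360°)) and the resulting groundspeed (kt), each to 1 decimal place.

Leg 1: heading=56.7°, groundspeed=168.8 kt
Leg 2: heading=272.2°, groundspeed=169.1 kt
Leg 3: heading=67.5°, groundspeed=172.6 kt

Leg 1: desired track 63.3°; wind correction -6.6° → command heading 56.7°, groundspeed 168.8 kt
Leg 2: desired track 265.6°; wind correction +6.6° → command heading 272.2°, groundspeed 169.1 kt
Leg 3: desired track 74.2°; wind correction -6.7° → command heading 67.5°, groundspeed 172.6 kt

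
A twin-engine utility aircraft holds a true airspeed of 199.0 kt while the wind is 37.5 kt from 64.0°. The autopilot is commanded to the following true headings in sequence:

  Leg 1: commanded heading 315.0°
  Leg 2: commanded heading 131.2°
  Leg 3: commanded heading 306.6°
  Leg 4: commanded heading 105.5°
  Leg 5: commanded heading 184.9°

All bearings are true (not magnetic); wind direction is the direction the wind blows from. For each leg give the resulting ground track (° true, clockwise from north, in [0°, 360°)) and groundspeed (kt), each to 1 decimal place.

Leg 1: heading 315.0°; drift -9.5° → track 305.5°, groundspeed 214.2 kt
Leg 2: heading 131.2°; drift +10.6° → track 141.8°, groundspeed 187.7 kt
Leg 3: heading 306.6°; drift -8.8° → track 297.8°, groundspeed 218.8 kt
Leg 4: heading 105.5°; drift +8.3° → track 113.8°, groundspeed 172.7 kt
Leg 5: heading 184.9°; drift +8.4° → track 193.3°, groundspeed 220.6 kt

Leg 1: track=305.5°, groundspeed=214.2 kt
Leg 2: track=141.8°, groundspeed=187.7 kt
Leg 3: track=297.8°, groundspeed=218.8 kt
Leg 4: track=113.8°, groundspeed=172.7 kt
Leg 5: track=193.3°, groundspeed=220.6 kt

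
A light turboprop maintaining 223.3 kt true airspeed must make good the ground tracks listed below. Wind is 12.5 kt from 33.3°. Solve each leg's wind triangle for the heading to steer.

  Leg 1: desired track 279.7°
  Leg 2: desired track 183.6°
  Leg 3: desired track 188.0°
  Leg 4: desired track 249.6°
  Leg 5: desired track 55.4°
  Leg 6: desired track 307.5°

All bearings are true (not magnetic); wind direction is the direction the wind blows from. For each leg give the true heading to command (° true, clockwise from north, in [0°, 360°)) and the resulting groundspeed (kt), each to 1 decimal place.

Leg 1: heading=282.6°, groundspeed=228.0 kt
Leg 2: heading=182.0°, groundspeed=234.1 kt
Leg 3: heading=186.6°, groundspeed=234.5 kt
Leg 4: heading=251.5°, groundspeed=233.3 kt
Leg 5: heading=54.2°, groundspeed=211.7 kt
Leg 6: heading=310.7°, groundspeed=222.0 kt

Leg 1: desired track 279.7°; wind correction +2.9° → command heading 282.6°, groundspeed 228.0 kt
Leg 2: desired track 183.6°; wind correction -1.6° → command heading 182.0°, groundspeed 234.1 kt
Leg 3: desired track 188.0°; wind correction -1.4° → command heading 186.6°, groundspeed 234.5 kt
Leg 4: desired track 249.6°; wind correction +1.9° → command heading 251.5°, groundspeed 233.3 kt
Leg 5: desired track 55.4°; wind correction -1.2° → command heading 54.2°, groundspeed 211.7 kt
Leg 6: desired track 307.5°; wind correction +3.2° → command heading 310.7°, groundspeed 222.0 kt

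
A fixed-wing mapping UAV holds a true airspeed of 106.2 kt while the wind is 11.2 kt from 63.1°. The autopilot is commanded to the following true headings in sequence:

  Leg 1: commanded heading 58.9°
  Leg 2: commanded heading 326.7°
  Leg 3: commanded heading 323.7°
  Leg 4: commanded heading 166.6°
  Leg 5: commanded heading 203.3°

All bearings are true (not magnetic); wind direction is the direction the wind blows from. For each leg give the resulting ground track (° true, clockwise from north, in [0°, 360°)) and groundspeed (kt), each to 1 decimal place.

Leg 1: heading 58.9°; drift -0.5° → track 58.4°, groundspeed 95.0 kt
Leg 2: heading 326.7°; drift -5.9° → track 320.8°, groundspeed 108.0 kt
Leg 3: heading 323.7°; drift -5.8° → track 317.9°, groundspeed 108.6 kt
Leg 4: heading 166.6°; drift +5.7° → track 172.3°, groundspeed 109.4 kt
Leg 5: heading 203.3°; drift +3.6° → track 206.9°, groundspeed 115.0 kt

Leg 1: track=58.4°, groundspeed=95.0 kt
Leg 2: track=320.8°, groundspeed=108.0 kt
Leg 3: track=317.9°, groundspeed=108.6 kt
Leg 4: track=172.3°, groundspeed=109.4 kt
Leg 5: track=206.9°, groundspeed=115.0 kt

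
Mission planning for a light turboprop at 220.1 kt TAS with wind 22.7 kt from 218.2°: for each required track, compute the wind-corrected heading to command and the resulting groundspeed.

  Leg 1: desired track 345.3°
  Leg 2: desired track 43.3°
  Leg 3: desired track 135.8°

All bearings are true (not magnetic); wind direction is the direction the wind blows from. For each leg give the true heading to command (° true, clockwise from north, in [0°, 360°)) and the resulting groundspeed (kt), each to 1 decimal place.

Leg 1: heading=340.6°, groundspeed=233.0 kt
Leg 2: heading=43.8°, groundspeed=242.7 kt
Leg 3: heading=141.7°, groundspeed=215.9 kt

Leg 1: desired track 345.3°; wind correction -4.7° → command heading 340.6°, groundspeed 233.0 kt
Leg 2: desired track 43.3°; wind correction +0.5° → command heading 43.8°, groundspeed 242.7 kt
Leg 3: desired track 135.8°; wind correction +5.9° → command heading 141.7°, groundspeed 215.9 kt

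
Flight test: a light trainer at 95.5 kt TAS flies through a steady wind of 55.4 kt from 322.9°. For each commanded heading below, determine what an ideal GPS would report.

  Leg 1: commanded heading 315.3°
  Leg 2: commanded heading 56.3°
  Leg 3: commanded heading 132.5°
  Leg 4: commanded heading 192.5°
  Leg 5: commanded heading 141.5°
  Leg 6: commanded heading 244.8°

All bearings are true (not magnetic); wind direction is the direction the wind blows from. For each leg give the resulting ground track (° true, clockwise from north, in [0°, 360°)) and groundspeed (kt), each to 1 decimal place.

Leg 1: track=305.1°, groundspeed=41.2 kt
Leg 2: track=85.5°, groundspeed=113.2 kt
Leg 3: track=136.3°, groundspeed=150.3 kt
Leg 4: track=174.7°, groundspeed=138.0 kt
Leg 5: track=142.0°, groundspeed=150.9 kt
Leg 6: track=212.0°, groundspeed=100.0 kt

Leg 1: heading 315.3°; drift -10.2° → track 305.1°, groundspeed 41.2 kt
Leg 2: heading 56.3°; drift +29.2° → track 85.5°, groundspeed 113.2 kt
Leg 3: heading 132.5°; drift +3.8° → track 136.3°, groundspeed 150.3 kt
Leg 4: heading 192.5°; drift -17.8° → track 174.7°, groundspeed 138.0 kt
Leg 5: heading 141.5°; drift +0.5° → track 142.0°, groundspeed 150.9 kt
Leg 6: heading 244.8°; drift -32.8° → track 212.0°, groundspeed 100.0 kt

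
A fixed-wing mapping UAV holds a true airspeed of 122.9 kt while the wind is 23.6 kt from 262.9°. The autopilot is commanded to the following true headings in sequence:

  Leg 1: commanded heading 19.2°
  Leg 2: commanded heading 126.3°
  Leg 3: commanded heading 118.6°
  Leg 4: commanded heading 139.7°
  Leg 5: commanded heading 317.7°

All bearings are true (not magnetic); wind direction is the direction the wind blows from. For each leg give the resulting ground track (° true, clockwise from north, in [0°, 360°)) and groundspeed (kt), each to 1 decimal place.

Leg 1: heading 19.2°; drift +9.0° → track 28.2°, groundspeed 135.0 kt
Leg 2: heading 126.3°; drift -6.6° → track 119.7°, groundspeed 141.0 kt
Leg 3: heading 118.6°; drift -5.5° → track 113.1°, groundspeed 142.7 kt
Leg 4: heading 139.7°; drift -8.3° → track 131.4°, groundspeed 137.3 kt
Leg 5: heading 317.7°; drift +10.0° → track 327.7°, groundspeed 111.0 kt

Leg 1: track=28.2°, groundspeed=135.0 kt
Leg 2: track=119.7°, groundspeed=141.0 kt
Leg 3: track=113.1°, groundspeed=142.7 kt
Leg 4: track=131.4°, groundspeed=137.3 kt
Leg 5: track=327.7°, groundspeed=111.0 kt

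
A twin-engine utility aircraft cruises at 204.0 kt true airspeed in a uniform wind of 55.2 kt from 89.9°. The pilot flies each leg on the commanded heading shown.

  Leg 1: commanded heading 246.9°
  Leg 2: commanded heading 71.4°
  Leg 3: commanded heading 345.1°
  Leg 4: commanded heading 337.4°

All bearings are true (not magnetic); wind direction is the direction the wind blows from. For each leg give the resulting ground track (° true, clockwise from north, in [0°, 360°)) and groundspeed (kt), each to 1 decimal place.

Leg 1: track=251.7°, groundspeed=255.7 kt
Leg 2: track=64.8°, groundspeed=152.7 kt
Leg 3: track=331.4°, groundspeed=224.5 kt
Leg 4: track=324.6°, groundspeed=230.8 kt

Leg 1: heading 246.9°; drift +4.8° → track 251.7°, groundspeed 255.7 kt
Leg 2: heading 71.4°; drift -6.6° → track 64.8°, groundspeed 152.7 kt
Leg 3: heading 345.1°; drift -13.7° → track 331.4°, groundspeed 224.5 kt
Leg 4: heading 337.4°; drift -12.8° → track 324.6°, groundspeed 230.8 kt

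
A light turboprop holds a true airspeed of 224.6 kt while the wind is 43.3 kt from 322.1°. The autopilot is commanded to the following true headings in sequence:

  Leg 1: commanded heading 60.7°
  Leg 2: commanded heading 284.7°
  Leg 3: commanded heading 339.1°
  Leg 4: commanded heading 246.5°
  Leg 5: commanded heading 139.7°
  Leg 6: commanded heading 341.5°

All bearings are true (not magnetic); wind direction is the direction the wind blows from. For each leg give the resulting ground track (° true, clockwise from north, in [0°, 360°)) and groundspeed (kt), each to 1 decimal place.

Leg 1: track=71.2°, groundspeed=235.0 kt
Leg 2: track=276.8°, groundspeed=192.0 kt
Leg 3: track=343.1°, groundspeed=183.6 kt
Leg 4: track=235.4°, groundspeed=217.9 kt
Leg 5: track=140.1°, groundspeed=267.9 kt
Leg 6: track=346.0°, groundspeed=184.3 kt

Leg 1: heading 60.7°; drift +10.5° → track 71.2°, groundspeed 235.0 kt
Leg 2: heading 284.7°; drift -7.9° → track 276.8°, groundspeed 192.0 kt
Leg 3: heading 339.1°; drift +4.0° → track 343.1°, groundspeed 183.6 kt
Leg 4: heading 246.5°; drift -11.1° → track 235.4°, groundspeed 217.9 kt
Leg 5: heading 139.7°; drift +0.4° → track 140.1°, groundspeed 267.9 kt
Leg 6: heading 341.5°; drift +4.5° → track 346.0°, groundspeed 184.3 kt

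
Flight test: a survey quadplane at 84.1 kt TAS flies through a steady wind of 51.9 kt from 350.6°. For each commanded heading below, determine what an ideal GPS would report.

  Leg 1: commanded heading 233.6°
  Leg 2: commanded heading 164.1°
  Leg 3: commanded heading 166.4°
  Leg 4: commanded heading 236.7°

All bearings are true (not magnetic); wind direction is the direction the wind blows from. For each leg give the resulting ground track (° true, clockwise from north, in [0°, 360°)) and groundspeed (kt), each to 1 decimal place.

Leg 1: heading 233.6°; drift -23.2° → track 210.4°, groundspeed 117.2 kt
Leg 2: heading 164.1°; drift +2.5° → track 166.6°, groundspeed 135.8 kt
Leg 3: heading 166.4°; drift +1.6° → track 168.0°, groundspeed 135.9 kt
Leg 4: heading 236.7°; drift -24.3° → track 212.4°, groundspeed 115.3 kt

Leg 1: track=210.4°, groundspeed=117.2 kt
Leg 2: track=166.6°, groundspeed=135.8 kt
Leg 3: track=168.0°, groundspeed=135.9 kt
Leg 4: track=212.4°, groundspeed=115.3 kt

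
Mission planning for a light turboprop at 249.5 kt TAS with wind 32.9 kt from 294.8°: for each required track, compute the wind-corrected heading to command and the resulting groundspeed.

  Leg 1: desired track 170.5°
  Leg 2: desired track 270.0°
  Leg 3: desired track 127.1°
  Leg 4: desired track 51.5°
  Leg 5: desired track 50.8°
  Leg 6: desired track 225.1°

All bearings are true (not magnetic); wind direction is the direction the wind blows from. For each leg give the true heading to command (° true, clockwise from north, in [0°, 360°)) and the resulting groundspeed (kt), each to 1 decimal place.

Leg 1: desired track 170.5°; wind correction +6.3° → command heading 176.8°, groundspeed 266.6 kt
Leg 2: desired track 270.0°; wind correction +3.2° → command heading 273.2°, groundspeed 219.3 kt
Leg 3: desired track 127.1°; wind correction +1.6° → command heading 128.7°, groundspeed 281.5 kt
Leg 4: desired track 51.5°; wind correction -6.8° → command heading 44.7°, groundspeed 262.5 kt
Leg 5: desired track 50.8°; wind correction -6.8° → command heading 44.0°, groundspeed 262.2 kt
Leg 6: desired track 225.1°; wind correction +7.1° → command heading 232.2°, groundspeed 236.2 kt

Leg 1: heading=176.8°, groundspeed=266.6 kt
Leg 2: heading=273.2°, groundspeed=219.3 kt
Leg 3: heading=128.7°, groundspeed=281.5 kt
Leg 4: heading=44.7°, groundspeed=262.5 kt
Leg 5: heading=44.0°, groundspeed=262.2 kt
Leg 6: heading=232.2°, groundspeed=236.2 kt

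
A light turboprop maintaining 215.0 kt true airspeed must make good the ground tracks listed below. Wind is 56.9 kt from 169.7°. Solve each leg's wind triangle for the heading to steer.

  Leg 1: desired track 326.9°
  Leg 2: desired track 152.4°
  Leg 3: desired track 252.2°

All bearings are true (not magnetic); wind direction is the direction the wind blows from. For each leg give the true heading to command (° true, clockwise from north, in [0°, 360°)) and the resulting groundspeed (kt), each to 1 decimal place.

Leg 1: desired track 326.9°; wind correction -5.9° → command heading 321.0°, groundspeed 266.3 kt
Leg 2: desired track 152.4°; wind correction +4.5° → command heading 156.9°, groundspeed 160.0 kt
Leg 3: desired track 252.2°; wind correction -15.2° → command heading 237.0°, groundspeed 200.0 kt

Leg 1: heading=321.0°, groundspeed=266.3 kt
Leg 2: heading=156.9°, groundspeed=160.0 kt
Leg 3: heading=237.0°, groundspeed=200.0 kt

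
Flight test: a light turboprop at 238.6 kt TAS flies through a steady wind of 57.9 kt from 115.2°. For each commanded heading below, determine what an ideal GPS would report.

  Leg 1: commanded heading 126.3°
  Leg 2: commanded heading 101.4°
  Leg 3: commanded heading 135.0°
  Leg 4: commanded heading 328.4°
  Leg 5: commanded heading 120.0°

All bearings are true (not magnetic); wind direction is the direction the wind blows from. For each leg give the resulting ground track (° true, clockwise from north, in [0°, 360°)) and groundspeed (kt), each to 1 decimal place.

Leg 1: track=129.8°, groundspeed=182.1 kt
Leg 2: track=97.1°, groundspeed=182.9 kt
Leg 3: track=141.1°, groundspeed=185.2 kt
Leg 4: track=322.1°, groundspeed=288.8 kt
Leg 5: track=121.5°, groundspeed=181.0 kt

Leg 1: heading 126.3°; drift +3.5° → track 129.8°, groundspeed 182.1 kt
Leg 2: heading 101.4°; drift -4.3° → track 97.1°, groundspeed 182.9 kt
Leg 3: heading 135.0°; drift +6.1° → track 141.1°, groundspeed 185.2 kt
Leg 4: heading 328.4°; drift -6.3° → track 322.1°, groundspeed 288.8 kt
Leg 5: heading 120.0°; drift +1.5° → track 121.5°, groundspeed 181.0 kt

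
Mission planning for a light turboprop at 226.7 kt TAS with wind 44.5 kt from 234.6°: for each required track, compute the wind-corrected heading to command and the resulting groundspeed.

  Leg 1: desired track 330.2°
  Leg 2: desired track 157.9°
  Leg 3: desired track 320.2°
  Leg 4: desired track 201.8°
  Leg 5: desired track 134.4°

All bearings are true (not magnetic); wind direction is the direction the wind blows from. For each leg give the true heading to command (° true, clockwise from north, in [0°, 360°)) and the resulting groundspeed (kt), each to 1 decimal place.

Leg 1: heading=318.9°, groundspeed=226.7 kt
Leg 2: heading=168.9°, groundspeed=212.3 kt
Leg 3: heading=308.9°, groundspeed=218.9 kt
Leg 4: heading=207.9°, groundspeed=188.0 kt
Leg 5: heading=145.5°, groundspeed=230.3 kt

Leg 1: desired track 330.2°; wind correction -11.3° → command heading 318.9°, groundspeed 226.7 kt
Leg 2: desired track 157.9°; wind correction +11.0° → command heading 168.9°, groundspeed 212.3 kt
Leg 3: desired track 320.2°; wind correction -11.3° → command heading 308.9°, groundspeed 218.9 kt
Leg 4: desired track 201.8°; wind correction +6.1° → command heading 207.9°, groundspeed 188.0 kt
Leg 5: desired track 134.4°; wind correction +11.1° → command heading 145.5°, groundspeed 230.3 kt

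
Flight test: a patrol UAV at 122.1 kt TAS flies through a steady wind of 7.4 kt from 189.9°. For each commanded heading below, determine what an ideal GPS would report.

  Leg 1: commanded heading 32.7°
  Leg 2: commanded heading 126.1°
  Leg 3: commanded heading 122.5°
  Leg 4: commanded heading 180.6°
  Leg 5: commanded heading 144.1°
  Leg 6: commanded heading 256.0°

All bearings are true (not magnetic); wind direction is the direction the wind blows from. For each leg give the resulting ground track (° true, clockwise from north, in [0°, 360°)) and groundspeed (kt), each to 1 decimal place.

Leg 1: heading 32.7°; drift -1.3° → track 31.4°, groundspeed 129.0 kt
Leg 2: heading 126.1°; drift -3.2° → track 122.9°, groundspeed 119.0 kt
Leg 3: heading 122.5°; drift -3.3° → track 119.2°, groundspeed 119.5 kt
Leg 4: heading 180.6°; drift -0.6° → track 180.0°, groundspeed 114.8 kt
Leg 5: heading 144.1°; drift -2.6° → track 141.5°, groundspeed 117.1 kt
Leg 6: heading 256.0°; drift +3.3° → track 259.3°, groundspeed 119.3 kt

Leg 1: track=31.4°, groundspeed=129.0 kt
Leg 2: track=122.9°, groundspeed=119.0 kt
Leg 3: track=119.2°, groundspeed=119.5 kt
Leg 4: track=180.0°, groundspeed=114.8 kt
Leg 5: track=141.5°, groundspeed=117.1 kt
Leg 6: track=259.3°, groundspeed=119.3 kt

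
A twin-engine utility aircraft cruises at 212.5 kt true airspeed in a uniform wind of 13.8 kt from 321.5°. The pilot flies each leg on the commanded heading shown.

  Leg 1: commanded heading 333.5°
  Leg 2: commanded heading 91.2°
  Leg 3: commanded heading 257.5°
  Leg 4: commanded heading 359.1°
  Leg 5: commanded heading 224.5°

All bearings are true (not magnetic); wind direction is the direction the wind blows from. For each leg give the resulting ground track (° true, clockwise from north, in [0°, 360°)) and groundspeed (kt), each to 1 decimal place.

Leg 1: track=334.3°, groundspeed=199.0 kt
Leg 2: track=93.9°, groundspeed=221.6 kt
Leg 3: track=254.1°, groundspeed=206.8 kt
Leg 4: track=1.5°, groundspeed=201.7 kt
Leg 5: track=220.8°, groundspeed=214.6 kt

Leg 1: heading 333.5°; drift +0.8° → track 334.3°, groundspeed 199.0 kt
Leg 2: heading 91.2°; drift +2.7° → track 93.9°, groundspeed 221.6 kt
Leg 3: heading 257.5°; drift -3.4° → track 254.1°, groundspeed 206.8 kt
Leg 4: heading 359.1°; drift +2.4° → track 1.5°, groundspeed 201.7 kt
Leg 5: heading 224.5°; drift -3.7° → track 220.8°, groundspeed 214.6 kt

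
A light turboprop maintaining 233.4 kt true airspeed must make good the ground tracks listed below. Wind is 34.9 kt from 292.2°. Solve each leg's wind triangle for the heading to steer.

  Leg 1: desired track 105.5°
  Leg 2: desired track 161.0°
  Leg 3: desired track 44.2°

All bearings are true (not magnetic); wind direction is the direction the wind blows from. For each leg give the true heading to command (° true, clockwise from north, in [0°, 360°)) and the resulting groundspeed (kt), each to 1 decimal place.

Leg 1: desired track 105.5°; wind correction -1.0° → command heading 104.5°, groundspeed 268.0 kt
Leg 2: desired track 161.0°; wind correction +6.5° → command heading 167.5°, groundspeed 254.9 kt
Leg 3: desired track 44.2°; wind correction -8.0° → command heading 36.2°, groundspeed 244.2 kt

Leg 1: heading=104.5°, groundspeed=268.0 kt
Leg 2: heading=167.5°, groundspeed=254.9 kt
Leg 3: heading=36.2°, groundspeed=244.2 kt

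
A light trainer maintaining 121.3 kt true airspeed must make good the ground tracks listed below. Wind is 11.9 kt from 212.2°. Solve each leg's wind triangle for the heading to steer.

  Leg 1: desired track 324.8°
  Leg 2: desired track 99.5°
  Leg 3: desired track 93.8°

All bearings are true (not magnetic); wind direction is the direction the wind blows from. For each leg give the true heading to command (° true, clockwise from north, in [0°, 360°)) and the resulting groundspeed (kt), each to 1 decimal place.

Leg 1: heading=319.6°, groundspeed=125.4 kt
Leg 2: heading=104.7°, groundspeed=125.4 kt
Leg 3: heading=98.8°, groundspeed=126.5 kt

Leg 1: desired track 324.8°; wind correction -5.2° → command heading 319.6°, groundspeed 125.4 kt
Leg 2: desired track 99.5°; wind correction +5.2° → command heading 104.7°, groundspeed 125.4 kt
Leg 3: desired track 93.8°; wind correction +5.0° → command heading 98.8°, groundspeed 126.5 kt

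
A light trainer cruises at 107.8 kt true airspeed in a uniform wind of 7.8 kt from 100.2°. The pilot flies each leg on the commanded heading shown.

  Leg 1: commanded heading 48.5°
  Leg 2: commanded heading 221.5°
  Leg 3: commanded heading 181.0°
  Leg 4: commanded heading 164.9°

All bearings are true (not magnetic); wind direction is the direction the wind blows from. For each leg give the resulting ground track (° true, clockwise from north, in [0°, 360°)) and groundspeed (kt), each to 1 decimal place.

Leg 1: track=45.1°, groundspeed=103.1 kt
Leg 2: track=224.9°, groundspeed=112.1 kt
Leg 3: track=185.1°, groundspeed=106.8 kt
Leg 4: track=168.8°, groundspeed=104.7 kt

Leg 1: heading 48.5°; drift -3.4° → track 45.1°, groundspeed 103.1 kt
Leg 2: heading 221.5°; drift +3.4° → track 224.9°, groundspeed 112.1 kt
Leg 3: heading 181.0°; drift +4.1° → track 185.1°, groundspeed 106.8 kt
Leg 4: heading 164.9°; drift +3.9° → track 168.8°, groundspeed 104.7 kt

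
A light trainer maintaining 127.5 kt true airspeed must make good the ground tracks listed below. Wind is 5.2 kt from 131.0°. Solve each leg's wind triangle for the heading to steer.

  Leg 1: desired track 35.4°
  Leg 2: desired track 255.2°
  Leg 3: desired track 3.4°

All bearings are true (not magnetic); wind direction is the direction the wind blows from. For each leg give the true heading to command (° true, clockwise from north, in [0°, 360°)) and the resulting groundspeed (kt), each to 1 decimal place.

Leg 1: heading=37.7°, groundspeed=127.9 kt
Leg 2: heading=253.3°, groundspeed=130.4 kt
Leg 3: heading=5.3°, groundspeed=130.6 kt

Leg 1: desired track 35.4°; wind correction +2.3° → command heading 37.7°, groundspeed 127.9 kt
Leg 2: desired track 255.2°; wind correction -1.9° → command heading 253.3°, groundspeed 130.4 kt
Leg 3: desired track 3.4°; wind correction +1.9° → command heading 5.3°, groundspeed 130.6 kt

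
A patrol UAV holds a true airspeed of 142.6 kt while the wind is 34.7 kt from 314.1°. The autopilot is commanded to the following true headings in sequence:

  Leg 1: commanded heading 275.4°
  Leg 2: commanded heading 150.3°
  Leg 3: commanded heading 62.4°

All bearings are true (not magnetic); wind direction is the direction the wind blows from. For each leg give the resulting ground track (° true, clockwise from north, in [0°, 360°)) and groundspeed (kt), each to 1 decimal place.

Leg 1: heading 275.4°; drift -10.6° → track 264.8°, groundspeed 117.5 kt
Leg 2: heading 150.3°; drift -3.1° → track 147.2°, groundspeed 176.2 kt
Leg 3: heading 62.4°; drift +12.1° → track 74.5°, groundspeed 157.0 kt

Leg 1: track=264.8°, groundspeed=117.5 kt
Leg 2: track=147.2°, groundspeed=176.2 kt
Leg 3: track=74.5°, groundspeed=157.0 kt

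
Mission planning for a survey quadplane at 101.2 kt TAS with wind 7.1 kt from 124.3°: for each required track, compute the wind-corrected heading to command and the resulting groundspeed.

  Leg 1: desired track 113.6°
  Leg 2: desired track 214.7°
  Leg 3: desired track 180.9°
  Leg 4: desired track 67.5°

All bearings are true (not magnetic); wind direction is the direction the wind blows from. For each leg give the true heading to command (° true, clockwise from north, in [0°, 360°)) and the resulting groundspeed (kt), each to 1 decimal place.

Leg 1: desired track 113.6°; wind correction +0.7° → command heading 114.3°, groundspeed 94.2 kt
Leg 2: desired track 214.7°; wind correction -4.0° → command heading 210.7°, groundspeed 101.0 kt
Leg 3: desired track 180.9°; wind correction -3.4° → command heading 177.5°, groundspeed 97.1 kt
Leg 4: desired track 67.5°; wind correction +3.4° → command heading 70.9°, groundspeed 97.1 kt

Leg 1: heading=114.3°, groundspeed=94.2 kt
Leg 2: heading=210.7°, groundspeed=101.0 kt
Leg 3: heading=177.5°, groundspeed=97.1 kt
Leg 4: heading=70.9°, groundspeed=97.1 kt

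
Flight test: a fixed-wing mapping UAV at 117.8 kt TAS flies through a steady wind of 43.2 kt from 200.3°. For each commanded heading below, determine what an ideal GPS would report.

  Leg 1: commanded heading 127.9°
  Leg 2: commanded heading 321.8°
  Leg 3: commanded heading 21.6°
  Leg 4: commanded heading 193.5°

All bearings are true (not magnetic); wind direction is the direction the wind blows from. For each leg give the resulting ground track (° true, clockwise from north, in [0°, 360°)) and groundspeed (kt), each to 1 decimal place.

Leg 1: heading 127.9°; drift -21.5° → track 106.4°, groundspeed 112.5 kt
Leg 2: heading 321.8°; drift +14.7° → track 336.5°, groundspeed 145.1 kt
Leg 3: heading 21.6°; drift -0.3° → track 21.3°, groundspeed 161.0 kt
Leg 4: heading 193.5°; drift -3.9° → track 189.6°, groundspeed 75.1 kt

Leg 1: track=106.4°, groundspeed=112.5 kt
Leg 2: track=336.5°, groundspeed=145.1 kt
Leg 3: track=21.3°, groundspeed=161.0 kt
Leg 4: track=189.6°, groundspeed=75.1 kt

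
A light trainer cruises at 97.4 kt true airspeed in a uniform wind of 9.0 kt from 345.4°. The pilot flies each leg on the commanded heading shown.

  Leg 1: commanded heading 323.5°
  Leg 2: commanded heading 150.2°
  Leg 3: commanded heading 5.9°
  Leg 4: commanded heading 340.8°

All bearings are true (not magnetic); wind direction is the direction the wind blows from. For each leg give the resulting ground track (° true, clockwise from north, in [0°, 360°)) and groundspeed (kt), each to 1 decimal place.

Leg 1: heading 323.5°; drift -2.2° → track 321.3°, groundspeed 89.1 kt
Leg 2: heading 150.2°; drift +1.3° → track 151.5°, groundspeed 106.1 kt
Leg 3: heading 5.9°; drift +2.0° → track 7.9°, groundspeed 89.0 kt
Leg 4: heading 340.8°; drift -0.5° → track 340.3°, groundspeed 88.4 kt

Leg 1: track=321.3°, groundspeed=89.1 kt
Leg 2: track=151.5°, groundspeed=106.1 kt
Leg 3: track=7.9°, groundspeed=89.0 kt
Leg 4: track=340.3°, groundspeed=88.4 kt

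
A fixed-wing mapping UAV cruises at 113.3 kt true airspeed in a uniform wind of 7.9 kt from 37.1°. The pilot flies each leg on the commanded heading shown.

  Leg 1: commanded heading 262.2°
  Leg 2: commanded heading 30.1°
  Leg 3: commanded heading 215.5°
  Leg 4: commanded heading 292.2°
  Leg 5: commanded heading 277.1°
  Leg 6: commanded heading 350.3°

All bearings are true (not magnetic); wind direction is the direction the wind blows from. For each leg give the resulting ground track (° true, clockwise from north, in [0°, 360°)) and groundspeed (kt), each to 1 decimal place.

Leg 1: track=259.5°, groundspeed=119.0 kt
Leg 2: track=29.6°, groundspeed=105.5 kt
Leg 3: track=215.6°, groundspeed=121.2 kt
Leg 4: track=288.4°, groundspeed=115.6 kt
Leg 5: track=273.8°, groundspeed=117.4 kt
Leg 6: track=347.2°, groundspeed=108.0 kt

Leg 1: heading 262.2°; drift -2.7° → track 259.5°, groundspeed 119.0 kt
Leg 2: heading 30.1°; drift -0.5° → track 29.6°, groundspeed 105.5 kt
Leg 3: heading 215.5°; drift +0.1° → track 215.6°, groundspeed 121.2 kt
Leg 4: heading 292.2°; drift -3.8° → track 288.4°, groundspeed 115.6 kt
Leg 5: heading 277.1°; drift -3.3° → track 273.8°, groundspeed 117.4 kt
Leg 6: heading 350.3°; drift -3.1° → track 347.2°, groundspeed 108.0 kt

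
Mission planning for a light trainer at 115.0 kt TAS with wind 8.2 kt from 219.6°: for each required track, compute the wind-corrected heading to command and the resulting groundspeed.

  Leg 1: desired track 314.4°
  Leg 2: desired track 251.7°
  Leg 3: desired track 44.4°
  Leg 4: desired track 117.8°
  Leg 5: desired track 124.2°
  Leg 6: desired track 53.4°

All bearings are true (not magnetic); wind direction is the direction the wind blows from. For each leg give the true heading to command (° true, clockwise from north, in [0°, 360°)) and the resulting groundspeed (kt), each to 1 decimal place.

Leg 1: desired track 314.4°; wind correction -4.1° → command heading 310.3°, groundspeed 115.4 kt
Leg 2: desired track 251.7°; wind correction -2.2° → command heading 249.5°, groundspeed 108.0 kt
Leg 3: desired track 44.4°; wind correction +0.3° → command heading 44.7°, groundspeed 123.2 kt
Leg 4: desired track 117.8°; wind correction +4.0° → command heading 121.8°, groundspeed 116.4 kt
Leg 5: desired track 124.2°; wind correction +4.1° → command heading 128.3°, groundspeed 115.5 kt
Leg 6: desired track 53.4°; wind correction +1.0° → command heading 54.4°, groundspeed 122.9 kt

Leg 1: heading=310.3°, groundspeed=115.4 kt
Leg 2: heading=249.5°, groundspeed=108.0 kt
Leg 3: heading=44.7°, groundspeed=123.2 kt
Leg 4: heading=121.8°, groundspeed=116.4 kt
Leg 5: heading=128.3°, groundspeed=115.5 kt
Leg 6: heading=54.4°, groundspeed=122.9 kt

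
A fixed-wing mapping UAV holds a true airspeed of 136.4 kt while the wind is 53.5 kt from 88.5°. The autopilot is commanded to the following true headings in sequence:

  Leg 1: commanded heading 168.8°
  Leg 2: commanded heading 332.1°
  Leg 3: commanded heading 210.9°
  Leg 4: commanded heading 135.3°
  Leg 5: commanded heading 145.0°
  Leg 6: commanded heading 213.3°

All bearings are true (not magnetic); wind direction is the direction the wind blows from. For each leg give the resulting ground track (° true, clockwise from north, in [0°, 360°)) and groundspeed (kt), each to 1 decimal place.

Leg 1: heading 168.8°; drift +22.5° → track 191.3°, groundspeed 137.9 kt
Leg 2: heading 332.1°; drift -16.7° → track 315.4°, groundspeed 167.2 kt
Leg 3: heading 210.9°; drift +15.3° → track 226.2°, groundspeed 171.1 kt
Leg 4: heading 135.3°; drift +21.3° → track 156.6°, groundspeed 107.1 kt
Leg 5: heading 145.0°; drift +22.7° → track 167.7°, groundspeed 115.8 kt
Leg 6: heading 213.3°; drift +14.7° → track 228.0°, groundspeed 172.6 kt

Leg 1: track=191.3°, groundspeed=137.9 kt
Leg 2: track=315.4°, groundspeed=167.2 kt
Leg 3: track=226.2°, groundspeed=171.1 kt
Leg 4: track=156.6°, groundspeed=107.1 kt
Leg 5: track=167.7°, groundspeed=115.8 kt
Leg 6: track=228.0°, groundspeed=172.6 kt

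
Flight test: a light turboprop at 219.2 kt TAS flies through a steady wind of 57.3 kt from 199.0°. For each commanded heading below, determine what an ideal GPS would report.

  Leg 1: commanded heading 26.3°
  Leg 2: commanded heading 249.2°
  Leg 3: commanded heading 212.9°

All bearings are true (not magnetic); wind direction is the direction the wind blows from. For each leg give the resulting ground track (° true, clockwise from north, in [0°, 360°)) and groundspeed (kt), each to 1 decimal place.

Leg 1: track=24.8°, groundspeed=276.1 kt
Leg 2: track=262.8°, groundspeed=187.8 kt
Leg 3: track=217.7°, groundspeed=164.2 kt

Leg 1: heading 26.3°; drift -1.5° → track 24.8°, groundspeed 276.1 kt
Leg 2: heading 249.2°; drift +13.6° → track 262.8°, groundspeed 187.8 kt
Leg 3: heading 212.9°; drift +4.8° → track 217.7°, groundspeed 164.2 kt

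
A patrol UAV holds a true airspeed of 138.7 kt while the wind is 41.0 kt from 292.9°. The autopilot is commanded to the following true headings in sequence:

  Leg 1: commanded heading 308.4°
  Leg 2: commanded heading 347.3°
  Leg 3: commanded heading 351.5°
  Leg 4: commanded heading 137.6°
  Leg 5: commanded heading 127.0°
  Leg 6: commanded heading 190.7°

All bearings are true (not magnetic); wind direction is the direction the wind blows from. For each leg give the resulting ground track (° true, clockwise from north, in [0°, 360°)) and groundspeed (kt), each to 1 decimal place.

Leg 1: track=314.7°, groundspeed=99.8 kt
Leg 2: track=3.5°, groundspeed=119.6 kt
Leg 3: track=8.1°, groundspeed=122.4 kt
Leg 4: track=132.0°, groundspeed=176.8 kt
Leg 5: track=123.8°, groundspeed=178.7 kt
Leg 6: track=175.5°, groundspeed=152.7 kt

Leg 1: heading 308.4°; drift +6.3° → track 314.7°, groundspeed 99.8 kt
Leg 2: heading 347.3°; drift +16.2° → track 3.5°, groundspeed 119.6 kt
Leg 3: heading 351.5°; drift +16.6° → track 8.1°, groundspeed 122.4 kt
Leg 4: heading 137.6°; drift -5.6° → track 132.0°, groundspeed 176.8 kt
Leg 5: heading 127.0°; drift -3.2° → track 123.8°, groundspeed 178.7 kt
Leg 6: heading 190.7°; drift -15.2° → track 175.5°, groundspeed 152.7 kt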